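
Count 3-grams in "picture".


Word: "picture" (length 7)
Number of 3-grams = length - 3 + 1 = 7 - 3 + 1
= 5


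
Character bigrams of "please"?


Word: "please" (length 6)
Number of bigrams = 6 - 2 + 1 = 5
  Position 0: "pl"
  Position 1: "le"
  Position 2: "ea"
  Position 3: "as"
  Position 4: "se"
Bigrams = "pl", "le", "ea", "as", "se"


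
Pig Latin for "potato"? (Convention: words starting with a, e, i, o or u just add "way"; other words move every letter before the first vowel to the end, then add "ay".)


Word: "potato"
Starts with consonant(s) → move to end, add 'ay'
Consonant cluster: "p"
Pig Latin = "otatopay"


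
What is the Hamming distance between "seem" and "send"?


Comparing character by character (same length = 4):
  Pos 0: 's' vs 's' =
  Pos 1: 'e' vs 'e' =
  Pos 2: 'e' vs 'n' !=
  Pos 3: 'm' vs 'd' !=
Hamming distance = 2


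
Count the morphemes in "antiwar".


Word: "antiwar"
Morphemes: anti- + war
Each morpheme carries meaning
= 2 morphemes


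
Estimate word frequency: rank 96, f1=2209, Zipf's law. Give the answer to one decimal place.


Zipf's law: f(r) = f(1) / r
f(1) = 2209
f(96) = 2209 / 96
= 23.0 occurrences


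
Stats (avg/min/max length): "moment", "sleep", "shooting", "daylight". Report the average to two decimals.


Lengths: "moment"=6, "sleep"=5, "shooting"=8, "daylight"=8
Sum = 27, Count = 4
Average = 27/4 = 6.75
= avg=6.75, min=5, max=8


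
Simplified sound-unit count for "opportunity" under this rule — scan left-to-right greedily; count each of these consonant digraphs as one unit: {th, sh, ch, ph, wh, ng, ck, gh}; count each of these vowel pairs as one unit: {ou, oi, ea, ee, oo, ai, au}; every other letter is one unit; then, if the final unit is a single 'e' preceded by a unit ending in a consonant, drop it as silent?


Word: "opportunity" (11 letters)
Left-to-right scan:
  [1] 'o' (letter)
  [2] 'p' (letter)
  [3] 'p' (letter)
  [4] 'o' (letter)
  [5] 'r' (letter)
  [6] 't' (letter)
  [7] 'u' (letter)
  [8] 'n' (letter)
  [9] 'i' (letter)
  [10] 't' (letter)
  [11] 'y' (letter)
Units from scan: 11
Sound units = 11 units


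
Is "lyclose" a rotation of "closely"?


Word: "closely", Candidate: "lyclose"
Method: check if candidate is substring of word+word
"closelyclosely" contains "lyclose"? Yes
Is rotation = Yes


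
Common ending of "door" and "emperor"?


Word 1: "door"
Word 2: "emperor"
Comparing from end:
  Pos -1: 'r' == 'r'
  Pos -2: 'o' == 'o'
  Pos -3: 'o' != 'r' (stop)
LCS = "or" (length 2)


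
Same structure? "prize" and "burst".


Pattern of "prize": [0, 1, 2, 3, 4]
Pattern of "burst": [0, 1, 2, 3, 4]
Patterns match
Same pattern = Yes


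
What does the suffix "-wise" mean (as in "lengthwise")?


Suffix: -wise
As in: lengthwise -> length + -wise
Meaning = in the manner of


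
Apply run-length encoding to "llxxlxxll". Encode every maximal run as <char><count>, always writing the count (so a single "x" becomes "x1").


String: "llxxlxxll"
Scanning for consecutive runs:
  'l' x 2
  'x' x 2
  'l' x 1
  'x' x 2
  'l' x 2
RLE = "l2x2l1x2l2"


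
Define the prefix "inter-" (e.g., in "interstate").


Prefix: inter-
Example: interstate (inter- + state)
Meaning = between


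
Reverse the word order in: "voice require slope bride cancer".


Original: "voice require slope bride cancer"
Words (1..n): voice | require | slope | bride | cancer
Reversed (n..1): cancer | bride | slope | require | voice
Result = "cancer bride slope require voice"


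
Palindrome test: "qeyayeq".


Word: "qeyayeq"
Reversed: "qeyayeq"
Forward == Backward? qeyayeq == qeyayeq
Palindrome = Yes


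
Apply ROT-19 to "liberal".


Word: "liberal"
Shift: 19
Each letter → (letter + shift) mod 26:
  'l' (11) + 19 = 4 → 'e'
  'i' (8) + 19 = 1 → 'b'
  'b' (1) + 19 = 20 → 'u'
  'e' (4) + 19 = 23 → 'x'
  'r' (17) + 19 = 10 → 'k'
  'a' (0) + 19 = 19 → 't'
  'l' (11) + 19 = 4 → 'e'
Result = "ebuxkte"


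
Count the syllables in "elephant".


Word: "elephant"
Syllable breakdown: el · e · phant
Counting: 3 parts
= 3 syllables


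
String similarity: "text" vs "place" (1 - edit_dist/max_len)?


Word 1: "text" (length 4)
Word 2: "place" (length 5)
One optimal edit sequence:
  1. insert 'p'  (+1)
  2. substitute 't' -> 'l'  (+1)
  3. substitute 'e' -> 'a'  (+1)
  4. substitute 'x' -> 'c'  (+1)
  5. substitute 't' -> 'e'  (+1)
Edit distance = 5
Max length = max(4, 5) = 5
Similarity = 1 - 5/5
= 0.0000


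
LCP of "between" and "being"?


Word 1: "between"
Word 2: "being"
Comparing from start:
  Pos 0: 'b' == 'b'
  Pos 1: 'e' == 'e'
  Pos 2: 't' != 'i' (stop)
LCP = "be" (length 2)


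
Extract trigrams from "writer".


Word: "writer" (length 6)
Number of trigrams = 6 - 3 + 1 = 4
  Position 0: "wri"
  Position 1: "rit"
  Position 2: "ite"
  Position 3: "ter"
Trigrams = "wri", "rit", "ite", "ter"


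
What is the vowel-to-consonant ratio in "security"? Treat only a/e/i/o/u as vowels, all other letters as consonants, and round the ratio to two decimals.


Word: "security"
Vowels (a,e,i,o,u): 3
Consonants: 5
Ratio = 3/5
= 0.60


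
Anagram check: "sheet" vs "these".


Word 1: "sheet" → sorted: eehst
Word 2: "these" → sorted: eehst
Same letters? eehst == eehst
Anagram = Yes


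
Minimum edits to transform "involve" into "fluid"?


Word 1: "involve" (length 7)
Word 2: "fluid" (length 5)
One optimal edit sequence (insert/delete/substitute each cost 1):
  1. delete 'i'  (+1)
  2. delete 'n'  (+1)
  3. substitute 'v' -> 'f'  (+1)
  4. substitute 'o' -> 'l'  (+1)
  5. substitute 'l' -> 'u'  (+1)
  6. substitute 'v' -> 'i'  (+1)
  7. substitute 'e' -> 'd'  (+1)
Total edit operations: 7
Edit distance = 7


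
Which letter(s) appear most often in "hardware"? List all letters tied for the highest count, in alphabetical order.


Word: "hardware"
Letter counts:
  'a': 2
  'd': 1
  'e': 1
  'h': 1
  'r': 2
  'w': 1
Maximum count = 2
Most frequent = 'a', 'r' (2 times each)


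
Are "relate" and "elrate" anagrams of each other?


Word 1: "relate" → sorted: aeelrt
Word 2: "elrate" → sorted: aeelrt
Same letters? aeelrt == aeelrt
Anagram = Yes


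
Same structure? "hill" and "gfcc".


Pattern of "hill": [0, 1, 2, 2]
Pattern of "gfcc": [0, 1, 2, 2]
Patterns match
Same pattern = Yes


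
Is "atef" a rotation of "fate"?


Word: "fate", Candidate: "atef"
Method: check if candidate is substring of word+word
"fatefate" contains "atef"? Yes
Is rotation = Yes


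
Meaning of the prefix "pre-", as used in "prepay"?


Prefix: pre-
As in: prepay -> pre- + pay
Meaning = before


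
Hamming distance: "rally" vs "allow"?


Comparing character by character (same length = 5):
  Pos 0: 'r' vs 'a' !=
  Pos 1: 'a' vs 'l' !=
  Pos 2: 'l' vs 'l' =
  Pos 3: 'l' vs 'o' !=
  Pos 4: 'y' vs 'w' !=
Hamming distance = 4


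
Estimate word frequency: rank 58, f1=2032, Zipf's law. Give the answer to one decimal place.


Zipf's law: f(r) = f(1) / r
f(1) = 2032
f(58) = 2032 / 58
= 35.0 occurrences


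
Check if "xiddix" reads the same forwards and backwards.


Word: "xiddix"
Reversed: "xiddix"
Forward == Backward? xiddix == xiddix
Palindrome = Yes


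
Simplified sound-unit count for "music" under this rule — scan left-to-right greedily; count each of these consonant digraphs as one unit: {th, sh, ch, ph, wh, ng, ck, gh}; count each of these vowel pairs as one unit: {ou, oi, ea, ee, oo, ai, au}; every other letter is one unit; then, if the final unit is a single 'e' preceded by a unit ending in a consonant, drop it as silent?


Word: "music" (5 letters)
Left-to-right scan:
  (1) 'm' (letter)
  (2) 'u' (letter)
  (3) 's' (letter)
  (4) 'i' (letter)
  (5) 'c' (letter)
Units from scan: 5
Sound units = 5 units


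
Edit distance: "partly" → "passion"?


Word 1: "partly" (length 6)
Word 2: "passion" (length 7)
One optimal edit sequence (insert/delete/substitute each cost 1):
  1. keep 'p'
  2. keep 'a'
  3. insert 's'  (+1)
  4. substitute 'r' -> 's'  (+1)
  5. substitute 't' -> 'i'  (+1)
  6. substitute 'l' -> 'o'  (+1)
  7. substitute 'y' -> 'n'  (+1)
Total edit operations: 5
Edit distance = 5


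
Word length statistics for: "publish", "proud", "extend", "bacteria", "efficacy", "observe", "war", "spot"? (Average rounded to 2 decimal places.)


Lengths: "publish"=7, "proud"=5, "extend"=6, "bacteria"=8, "efficacy"=8, "observe"=7, "war"=3, "spot"=4
Sum = 48, Count = 8
Average = 48/8 = 6.00
= avg=6.00, min=3, max=8


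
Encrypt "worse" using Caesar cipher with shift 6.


Word: "worse"
Shift: 6
Each letter → (letter + shift) mod 26:
  'w' (22) + 6 = 2 → 'c'
  'o' (14) + 6 = 20 → 'u'
  'r' (17) + 6 = 23 → 'x'
  's' (18) + 6 = 24 → 'y'
  'e' (4) + 6 = 10 → 'k'
Result = "cuxyk"


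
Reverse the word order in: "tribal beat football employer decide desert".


Original: "tribal beat football employer decide desert"
Words (1..n): tribal | beat | football | employer | decide | desert
Reversed (n..1): desert | decide | employer | football | beat | tribal
Result = "desert decide employer football beat tribal"


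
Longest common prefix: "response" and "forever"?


Word 1: "response"
Word 2: "forever"
Comparing from start:
  Pos 0: 'r' != 'f' (stop)
LCP = "" (length 0)


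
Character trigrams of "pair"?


Word: "pair" (length 4)
Number of trigrams = 4 - 3 + 1 = 2
  Position 0: "pai"
  Position 1: "air"
Trigrams = "pai", "air"


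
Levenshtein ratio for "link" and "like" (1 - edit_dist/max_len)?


Word 1: "link" (length 4)
Word 2: "like" (length 4)
One optimal edit sequence:
  1. keep 'l'
  2. keep 'i'
  3. substitute 'n' -> 'k'  (+1)
  4. substitute 'k' -> 'e'  (+1)
Edit distance = 2
Max length = max(4, 4) = 4
Similarity = 1 - 2/4
= 0.5000


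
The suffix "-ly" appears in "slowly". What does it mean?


Suffix: -ly
Example: slowly = slow + -ly
Meaning = in a manner


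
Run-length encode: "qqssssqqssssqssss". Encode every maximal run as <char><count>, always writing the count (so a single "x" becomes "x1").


String: "qqssssqqssssqssss"
Scanning for consecutive runs:
  'q' x 2
  's' x 4
  'q' x 2
  's' x 4
  'q' x 1
  's' x 4
RLE = "q2s4q2s4q1s4"


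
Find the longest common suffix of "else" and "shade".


Word 1: "else"
Word 2: "shade"
Comparing from end:
  Pos -1: 'e' == 'e'
  Pos -2: 's' != 'd' (stop)
LCS = "e" (length 1)


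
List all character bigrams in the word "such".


Word: "such" (length 4)
Number of bigrams = 4 - 2 + 1 = 3
  Position 0: "su"
  Position 1: "uc"
  Position 2: "ch"
Bigrams = "su", "uc", "ch"


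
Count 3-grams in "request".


Word: "request" (length 7)
Number of 3-grams = length - 3 + 1 = 7 - 3 + 1
= 5


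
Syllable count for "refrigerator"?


Word: "refrigerator"
Syllable breakdown: re · frig · er · a · tor
Counting: 5 parts
= 5 syllables


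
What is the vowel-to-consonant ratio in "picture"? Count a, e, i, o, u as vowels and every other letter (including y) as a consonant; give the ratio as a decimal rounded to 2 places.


Word: "picture"
Vowels (a,e,i,o,u): 3
Consonants: 4
Ratio = 3/4
= 0.75


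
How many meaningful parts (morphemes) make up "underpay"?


Word: "underpay"
Morphemes: under- | pay
Each morpheme carries meaning
= 2 morphemes


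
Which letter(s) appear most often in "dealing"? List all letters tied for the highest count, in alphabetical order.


Word: "dealing"
Letter counts:
  'a': 1
  'd': 1
  'e': 1
  'g': 1
  'i': 1
  'l': 1
  'n': 1
Maximum count = 1
Most frequent = 'a', 'd', 'e', 'g', 'i', 'l', 'n' (1 time each)


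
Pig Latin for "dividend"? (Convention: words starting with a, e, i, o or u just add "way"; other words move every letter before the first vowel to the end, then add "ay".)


Word: "dividend"
Starts with consonant(s) → move to end, add 'ay'
Consonant cluster: "d"
Pig Latin = "ividendday"


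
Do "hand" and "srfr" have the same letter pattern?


Pattern of "hand": [0, 1, 2, 3]
Pattern of "srfr": [0, 1, 2, 1]
Patterns do not match
Same pattern = No


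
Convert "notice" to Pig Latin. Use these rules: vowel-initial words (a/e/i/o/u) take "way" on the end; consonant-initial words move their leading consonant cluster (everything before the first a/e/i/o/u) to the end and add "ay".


Word: "notice"
Starts with consonant(s) → move to end, add 'ay'
Consonant cluster: "n"
Pig Latin = "oticenay"


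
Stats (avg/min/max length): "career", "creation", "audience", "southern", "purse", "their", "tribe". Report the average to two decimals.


Lengths: "career"=6, "creation"=8, "audience"=8, "southern"=8, "purse"=5, "their"=5, "tribe"=5
Sum = 45, Count = 7
Average = 45/7 = 6.43
= avg=6.43, min=5, max=8


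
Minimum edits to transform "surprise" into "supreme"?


Word 1: "surprise" (length 8)
Word 2: "supreme" (length 7)
One optimal edit sequence (insert/delete/substitute each cost 1):
  1. keep 's'
  2. keep 'u'
  3. delete 'r'  (+1)
  4. keep 'p'
  5. keep 'r'
  6. substitute 'i' -> 'e'  (+1)
  7. substitute 's' -> 'm'  (+1)
  8. keep 'e'
Total edit operations: 3
Edit distance = 3


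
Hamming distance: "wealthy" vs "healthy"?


Comparing character by character (same length = 7):
  Pos 0: 'w' vs 'h' !=
  Pos 1: 'e' vs 'e' =
  Pos 2: 'a' vs 'a' =
  Pos 3: 'l' vs 'l' =
  Pos 4: 't' vs 't' =
  Pos 5: 'h' vs 'h' =
  Pos 6: 'y' vs 'y' =
Hamming distance = 1


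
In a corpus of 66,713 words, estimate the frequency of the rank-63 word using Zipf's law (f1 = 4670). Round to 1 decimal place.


Zipf's law: f(r) = f(1) / r
f(1) = 4670
f(63) = 4670 / 63
= 74.1 occurrences


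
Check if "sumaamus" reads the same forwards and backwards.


Word: "sumaamus"
Reversed: "sumaamus"
Forward == Backward? sumaamus == sumaamus
Palindrome = Yes


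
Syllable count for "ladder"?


Word: "ladder"
Syllable breakdown: lad / der
Counting: 2 parts
= 2 syllables


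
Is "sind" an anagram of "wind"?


Word 1: "wind" → sorted: dinw
Word 2: "sind" → sorted: dins
Same letters? dinw != dins
Anagram = No


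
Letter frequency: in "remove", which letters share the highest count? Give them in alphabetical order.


Word: "remove"
Letter counts:
  'e': 2
  'm': 1
  'o': 1
  'r': 1
  'v': 1
Maximum count = 2
Most frequent = 'e' (2 times each)


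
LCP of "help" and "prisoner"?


Word 1: "help"
Word 2: "prisoner"
Comparing from start:
  Pos 0: 'h' != 'p' (stop)
LCP = "" (length 0)


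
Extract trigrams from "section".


Word: "section" (length 7)
Number of trigrams = 7 - 3 + 1 = 5
  Position 0: "sec"
  Position 1: "ect"
  Position 2: "cti"
  Position 3: "tio"
  Position 4: "ion"
Trigrams = "sec", "ect", "cti", "tio", "ion"


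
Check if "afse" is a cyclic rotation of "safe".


Word: "safe", Candidate: "afse"
Method: check if candidate is substring of word+word
"safesafe" contains "afse"? No
Is rotation = No


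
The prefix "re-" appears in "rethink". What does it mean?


Prefix: re-
As in: rethink -> re- + think
Meaning = again


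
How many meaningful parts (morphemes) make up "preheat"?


Word: "preheat"
Morphemes: pre- | heat
Each morpheme carries meaning
= 2 morphemes


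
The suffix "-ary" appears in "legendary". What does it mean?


Suffix: -ary
Example: legendary (legend + -ary)
Meaning = relating to


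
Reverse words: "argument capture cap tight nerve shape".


Original: "argument capture cap tight nerve shape"
Words (1..n): argument | capture | cap | tight | nerve | shape
Reversed (n..1): shape | nerve | tight | cap | capture | argument
Result = "shape nerve tight cap capture argument"


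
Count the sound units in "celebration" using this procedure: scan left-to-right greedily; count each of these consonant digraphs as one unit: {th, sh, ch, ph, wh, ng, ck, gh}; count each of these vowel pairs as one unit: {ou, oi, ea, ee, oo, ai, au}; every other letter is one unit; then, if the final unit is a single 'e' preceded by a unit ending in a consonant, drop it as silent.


Word: "celebration" (11 letters)
Left-to-right scan:
  [1] 'c' (letter)
  [2] 'e' (letter)
  [3] 'l' (letter)
  [4] 'e' (letter)
  [5] 'b' (letter)
  [6] 'r' (letter)
  [7] 'a' (letter)
  [8] 't' (letter)
  [9] 'i' (letter)
  [10] 'o' (letter)
  [11] 'n' (letter)
Units from scan: 11
Sound units = 11 units


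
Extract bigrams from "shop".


Word: "shop" (length 4)
Number of bigrams = 4 - 2 + 1 = 3
  Position 0: "sh"
  Position 1: "ho"
  Position 2: "op"
Bigrams = "sh", "ho", "op"


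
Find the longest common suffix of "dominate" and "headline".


Word 1: "dominate"
Word 2: "headline"
Comparing from end:
  Pos -1: 'e' == 'e'
  Pos -2: 't' != 'n' (stop)
LCS = "e" (length 1)


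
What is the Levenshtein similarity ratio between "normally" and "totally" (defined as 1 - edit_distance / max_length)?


Word 1: "normally" (length 8)
Word 2: "totally" (length 7)
One optimal edit sequence:
  1. substitute 'n' -> 't'  (+1)
  2. keep 'o'
  3. delete 'r'  (+1)
  4. substitute 'm' -> 't'  (+1)
  5. keep 'a'
  6. keep 'l'
  7. keep 'l'
  8. keep 'y'
Edit distance = 3
Max length = max(8, 7) = 8
Similarity = 1 - 3/8
= 0.6250


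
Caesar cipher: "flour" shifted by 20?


Word: "flour"
Shift: 20
Each letter → (letter + shift) mod 26:
  'f' (5) + 20 = 25 → 'z'
  'l' (11) + 20 = 5 → 'f'
  'o' (14) + 20 = 8 → 'i'
  'u' (20) + 20 = 14 → 'o'
  'r' (17) + 20 = 11 → 'l'
Result = "zfiol"


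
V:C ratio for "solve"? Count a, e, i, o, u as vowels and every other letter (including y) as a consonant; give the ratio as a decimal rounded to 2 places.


Word: "solve"
Vowels (a,e,i,o,u): 2
Consonants: 3
Ratio = 2/3
= 0.67


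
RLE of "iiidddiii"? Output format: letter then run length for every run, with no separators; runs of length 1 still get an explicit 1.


String: "iiidddiii"
Scanning for consecutive runs:
  'i' x 3
  'd' x 3
  'i' x 3
RLE = "i3d3i3"


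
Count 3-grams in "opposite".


Word: "opposite" (length 8)
Number of 3-grams = length - 3 + 1 = 8 - 3 + 1
= 6


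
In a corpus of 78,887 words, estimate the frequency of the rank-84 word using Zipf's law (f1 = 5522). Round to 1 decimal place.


Zipf's law: f(r) = f(1) / r
f(1) = 5522
f(84) = 5522 / 84
= 65.7 occurrences


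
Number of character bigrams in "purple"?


Word: "purple" (length 6)
Number of 2-grams = length - 2 + 1 = 6 - 2 + 1
= 5


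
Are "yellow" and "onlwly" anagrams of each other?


Word 1: "yellow" → sorted: ellowy
Word 2: "onlwly" → sorted: llnowy
Same letters? ellowy != llnowy
Anagram = No


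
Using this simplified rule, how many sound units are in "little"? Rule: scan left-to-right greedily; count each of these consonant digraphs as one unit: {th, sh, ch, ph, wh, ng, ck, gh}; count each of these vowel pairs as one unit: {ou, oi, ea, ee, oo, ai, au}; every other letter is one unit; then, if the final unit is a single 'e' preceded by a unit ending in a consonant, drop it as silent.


Word: "little" (6 letters)
Left-to-right scan:
  (1) 'l' (letter)
  (2) 'i' (letter)
  (3) 't' (letter)
  (4) 't' (letter)
  (5) 'l' (letter)
  (6) 'e' (letter)
Units from scan: 6
Final unit is 'e' after a consonant -> drop as silent (-1)
Sound units = 5 units


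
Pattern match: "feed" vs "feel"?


Pattern of "feed": [0, 1, 1, 2]
Pattern of "feel": [0, 1, 1, 2]
Patterns match
Same pattern = Yes


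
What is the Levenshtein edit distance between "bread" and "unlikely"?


Word 1: "bread" (length 5)
Word 2: "unlikely" (length 8)
One optimal edit sequence (insert/delete/substitute each cost 1):
  1. insert 'u'  (+1)
  2. insert 'n'  (+1)
  3. insert 'l'  (+1)
  4. substitute 'b' -> 'i'  (+1)
  5. substitute 'r' -> 'k'  (+1)
  6. keep 'e'
  7. substitute 'a' -> 'l'  (+1)
  8. substitute 'd' -> 'y'  (+1)
Total edit operations: 7
Edit distance = 7


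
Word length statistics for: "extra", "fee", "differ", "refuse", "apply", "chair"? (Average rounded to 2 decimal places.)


Lengths: "extra"=5, "fee"=3, "differ"=6, "refuse"=6, "apply"=5, "chair"=5
Sum = 30, Count = 6
Average = 30/6 = 5.00
= avg=5.00, min=3, max=6


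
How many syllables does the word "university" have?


Word: "university"
Syllable breakdown: u-ni-ver-si-ty
Counting: 5 parts
= 5 syllables


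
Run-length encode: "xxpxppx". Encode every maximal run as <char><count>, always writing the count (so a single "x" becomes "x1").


String: "xxpxppx"
Scanning for consecutive runs:
  'x' x 2
  'p' x 1
  'x' x 1
  'p' x 2
  'x' x 1
RLE = "x2p1x1p2x1"


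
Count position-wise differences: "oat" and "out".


Comparing character by character (same length = 3):
  Pos 0: 'o' vs 'o' =
  Pos 1: 'a' vs 'u' !=
  Pos 2: 't' vs 't' =
Hamming distance = 1


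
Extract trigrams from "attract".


Word: "attract" (length 7)
Number of trigrams = 7 - 3 + 1 = 5
  Position 0: "att"
  Position 1: "ttr"
  Position 2: "tra"
  Position 3: "rac"
  Position 4: "act"
Trigrams = "att", "ttr", "tra", "rac", "act"


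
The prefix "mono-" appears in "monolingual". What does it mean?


Prefix: mono-
Example: monolingual = mono- + lingual
Meaning = one


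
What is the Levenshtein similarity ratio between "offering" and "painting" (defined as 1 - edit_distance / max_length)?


Word 1: "offering" (length 8)
Word 2: "painting" (length 8)
One optimal edit sequence:
  1. substitute 'o' -> 'p'  (+1)
  2. substitute 'f' -> 'a'  (+1)
  3. substitute 'f' -> 'i'  (+1)
  4. substitute 'e' -> 'n'  (+1)
  5. substitute 'r' -> 't'  (+1)
  6. keep 'i'
  7. keep 'n'
  8. keep 'g'
Edit distance = 5
Max length = max(8, 8) = 8
Similarity = 1 - 5/8
= 0.3750


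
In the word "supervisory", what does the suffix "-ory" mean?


Suffix: -ory
As in: supervisory -> supervise + -ory, with a spelling change
Meaning = relating to / place for


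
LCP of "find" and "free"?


Word 1: "find"
Word 2: "free"
Comparing from start:
  Pos 0: 'f' == 'f'
  Pos 1: 'i' != 'r' (stop)
LCP = "f" (length 1)


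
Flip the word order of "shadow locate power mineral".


Original: "shadow locate power mineral"
Words (1..n): shadow | locate | power | mineral
Reversed (n..1): mineral | power | locate | shadow
Result = "mineral power locate shadow"


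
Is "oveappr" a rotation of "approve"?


Word: "approve", Candidate: "oveappr"
Method: check if candidate is substring of word+word
"approveapprove" contains "oveappr"? Yes
Is rotation = Yes


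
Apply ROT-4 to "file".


Word: "file"
Shift: 4
Each letter → (letter + shift) mod 26:
  'f' (5) + 4 = 9 → 'j'
  'i' (8) + 4 = 12 → 'm'
  'l' (11) + 4 = 15 → 'p'
  'e' (4) + 4 = 8 → 'i'
Result = "jmpi"


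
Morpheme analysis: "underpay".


Word: "underpay"
Morphemes: under- | pay
Each morpheme carries meaning
= 2 morphemes


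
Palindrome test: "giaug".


Word: "giaug"
Reversed: "guaig"
Forward == Backward? giaug != guaig
Palindrome = No


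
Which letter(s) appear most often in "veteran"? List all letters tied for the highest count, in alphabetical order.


Word: "veteran"
Letter counts:
  'a': 1
  'e': 2
  'n': 1
  'r': 1
  't': 1
  'v': 1
Maximum count = 2
Most frequent = 'e' (2 times each)


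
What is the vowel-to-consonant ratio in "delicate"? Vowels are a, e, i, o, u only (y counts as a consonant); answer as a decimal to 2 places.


Word: "delicate"
Vowels (a,e,i,o,u): 4
Consonants: 4
Ratio = 4/4
= 1.00


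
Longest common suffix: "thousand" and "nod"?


Word 1: "thousand"
Word 2: "nod"
Comparing from end:
  Pos -1: 'd' == 'd'
  Pos -2: 'n' != 'o' (stop)
LCS = "d" (length 1)


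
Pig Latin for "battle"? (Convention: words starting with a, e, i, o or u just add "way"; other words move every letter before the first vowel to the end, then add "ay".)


Word: "battle"
Starts with consonant(s) → move to end, add 'ay'
Consonant cluster: "b"
Pig Latin = "attlebay"


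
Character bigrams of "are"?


Word: "are" (length 3)
Number of bigrams = 3 - 2 + 1 = 2
  Position 0: "ar"
  Position 1: "re"
Bigrams = "ar", "re"


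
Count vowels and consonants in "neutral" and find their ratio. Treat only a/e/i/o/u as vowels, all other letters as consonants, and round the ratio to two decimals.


Word: "neutral"
Vowels (a,e,i,o,u): 3
Consonants: 4
Ratio = 3/4
= 0.75


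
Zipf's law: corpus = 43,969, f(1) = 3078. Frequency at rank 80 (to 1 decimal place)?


Zipf's law: f(r) = f(1) / r
f(1) = 3078
f(80) = 3078 / 80
= 38.5 occurrences


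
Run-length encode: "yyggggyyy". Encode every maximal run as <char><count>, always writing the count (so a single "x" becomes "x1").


String: "yyggggyyy"
Scanning for consecutive runs:
  'y' x 2
  'g' x 4
  'y' x 3
RLE = "y2g4y3"


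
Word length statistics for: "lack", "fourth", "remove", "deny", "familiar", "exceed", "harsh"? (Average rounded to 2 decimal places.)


Lengths: "lack"=4, "fourth"=6, "remove"=6, "deny"=4, "familiar"=8, "exceed"=6, "harsh"=5
Sum = 39, Count = 7
Average = 39/7 = 5.57
= avg=5.57, min=4, max=8


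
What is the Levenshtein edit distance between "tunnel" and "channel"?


Word 1: "tunnel" (length 6)
Word 2: "channel" (length 7)
One optimal edit sequence (insert/delete/substitute each cost 1):
  1. insert 'c'  (+1)
  2. substitute 't' -> 'h'  (+1)
  3. substitute 'u' -> 'a'  (+1)
  4. keep 'n'
  5. keep 'n'
  6. keep 'e'
  7. keep 'l'
Total edit operations: 3
Edit distance = 3


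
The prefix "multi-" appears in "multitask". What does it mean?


Prefix: multi-
Example: multitask (multi- + task)
Meaning = many


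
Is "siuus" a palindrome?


Word: "siuus"
Reversed: "suuis"
Forward == Backward? siuus != suuis
Palindrome = No


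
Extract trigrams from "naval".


Word: "naval" (length 5)
Number of trigrams = 5 - 3 + 1 = 3
  Position 0: "nav"
  Position 1: "ava"
  Position 2: "val"
Trigrams = "nav", "ava", "val"


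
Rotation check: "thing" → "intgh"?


Word: "thing", Candidate: "intgh"
Method: check if candidate is substring of word+word
"thingthing" contains "intgh"? No
Is rotation = No


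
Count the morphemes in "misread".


Word: "misread"
Morphemes: mis- + read
Each morpheme carries meaning
= 2 morphemes


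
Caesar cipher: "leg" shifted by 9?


Word: "leg"
Shift: 9
Each letter → (letter + shift) mod 26:
  'l' (11) + 9 = 20 → 'u'
  'e' (4) + 9 = 13 → 'n'
  'g' (6) + 9 = 15 → 'p'
Result = "unp"


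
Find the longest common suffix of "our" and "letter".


Word 1: "our"
Word 2: "letter"
Comparing from end:
  Pos -1: 'r' == 'r'
  Pos -2: 'u' != 'e' (stop)
LCS = "r" (length 1)


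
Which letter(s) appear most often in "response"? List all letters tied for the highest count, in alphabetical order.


Word: "response"
Letter counts:
  'e': 2
  'n': 1
  'o': 1
  'p': 1
  'r': 1
  's': 2
Maximum count = 2
Most frequent = 'e', 's' (2 times each)


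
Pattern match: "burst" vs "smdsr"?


Pattern of "burst": [0, 1, 2, 3, 4]
Pattern of "smdsr": [0, 1, 2, 0, 3]
Patterns do not match
Same pattern = No


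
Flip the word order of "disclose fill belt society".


Original: "disclose fill belt society"
Words (1..n): disclose | fill | belt | society
Reversed (n..1): society | belt | fill | disclose
Result = "society belt fill disclose"


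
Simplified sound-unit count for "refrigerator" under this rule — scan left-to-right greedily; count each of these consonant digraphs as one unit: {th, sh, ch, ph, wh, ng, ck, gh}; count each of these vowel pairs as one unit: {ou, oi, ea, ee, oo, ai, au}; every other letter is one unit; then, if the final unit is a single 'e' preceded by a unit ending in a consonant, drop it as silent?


Word: "refrigerator" (12 letters)
Left-to-right scan:
  (1) 'r' (letter)
  (2) 'e' (letter)
  (3) 'f' (letter)
  (4) 'r' (letter)
  (5) 'i' (letter)
  (6) 'g' (letter)
  (7) 'e' (letter)
  (8) 'r' (letter)
  (9) 'a' (letter)
  (10) 't' (letter)
  (11) 'o' (letter)
  (12) 'r' (letter)
Units from scan: 12
Sound units = 12 units


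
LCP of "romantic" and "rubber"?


Word 1: "romantic"
Word 2: "rubber"
Comparing from start:
  Pos 0: 'r' == 'r'
  Pos 1: 'o' != 'u' (stop)
LCP = "r" (length 1)


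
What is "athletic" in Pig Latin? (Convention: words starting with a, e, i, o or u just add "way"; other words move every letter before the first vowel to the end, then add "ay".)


Word: "athletic"
Starts with vowel → add 'way'
Pig Latin = "athleticway"


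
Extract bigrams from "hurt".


Word: "hurt" (length 4)
Number of bigrams = 4 - 2 + 1 = 3
  Position 0: "hu"
  Position 1: "ur"
  Position 2: "rt"
Bigrams = "hu", "ur", "rt"


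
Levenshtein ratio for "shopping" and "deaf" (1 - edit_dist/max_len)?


Word 1: "shopping" (length 8)
Word 2: "deaf" (length 4)
One optimal edit sequence:
  1. delete 's'  (+1)
  2. delete 'h'  (+1)
  3. delete 'o'  (+1)
  4. delete 'p'  (+1)
  5. substitute 'p' -> 'd'  (+1)
  6. substitute 'i' -> 'e'  (+1)
  7. substitute 'n' -> 'a'  (+1)
  8. substitute 'g' -> 'f'  (+1)
Edit distance = 8
Max length = max(8, 4) = 8
Similarity = 1 - 8/8
= 0.0000


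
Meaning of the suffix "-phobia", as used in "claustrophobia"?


Suffix: -phobia
Example: claustrophobia = claustro- + -phobia
Meaning = fear of


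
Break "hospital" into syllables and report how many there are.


Word: "hospital"
Syllable breakdown: hos · pi · tal
Counting: 3 parts
= 3 syllables


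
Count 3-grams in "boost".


Word: "boost" (length 5)
Number of 3-grams = length - 3 + 1 = 5 - 3 + 1
= 3


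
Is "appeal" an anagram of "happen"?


Word 1: "happen" → sorted: aehnpp
Word 2: "appeal" → sorted: aaelpp
Same letters? aehnpp != aaelpp
Anagram = No


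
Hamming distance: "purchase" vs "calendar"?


Comparing character by character (same length = 8):
  Pos 0: 'p' vs 'c' !=
  Pos 1: 'u' vs 'a' !=
  Pos 2: 'r' vs 'l' !=
  Pos 3: 'c' vs 'e' !=
  Pos 4: 'h' vs 'n' !=
  Pos 5: 'a' vs 'd' !=
  Pos 6: 's' vs 'a' !=
  Pos 7: 'e' vs 'r' !=
Hamming distance = 8


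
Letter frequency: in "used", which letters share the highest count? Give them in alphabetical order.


Word: "used"
Letter counts:
  'd': 1
  'e': 1
  's': 1
  'u': 1
Maximum count = 1
Most frequent = 'd', 'e', 's', 'u' (1 time each)


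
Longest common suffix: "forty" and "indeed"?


Word 1: "forty"
Word 2: "indeed"
Comparing from end:
  Pos -1: 'y' != 'd' (stop)
LCS = "" (length 0)


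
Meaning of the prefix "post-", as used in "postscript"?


Prefix: post-
As in: postscript -> post- + script
Meaning = after


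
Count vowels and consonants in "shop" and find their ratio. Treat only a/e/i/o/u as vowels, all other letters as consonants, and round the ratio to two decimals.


Word: "shop"
Vowels (a,e,i,o,u): 1
Consonants: 3
Ratio = 1/3
= 0.33


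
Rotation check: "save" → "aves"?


Word: "save", Candidate: "aves"
Method: check if candidate is substring of word+word
"savesave" contains "aves"? Yes
Is rotation = Yes


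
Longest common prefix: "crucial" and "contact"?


Word 1: "crucial"
Word 2: "contact"
Comparing from start:
  Pos 0: 'c' == 'c'
  Pos 1: 'r' != 'o' (stop)
LCP = "c" (length 1)


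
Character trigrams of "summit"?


Word: "summit" (length 6)
Number of trigrams = 6 - 3 + 1 = 4
  Position 0: "sum"
  Position 1: "umm"
  Position 2: "mmi"
  Position 3: "mit"
Trigrams = "sum", "umm", "mmi", "mit"


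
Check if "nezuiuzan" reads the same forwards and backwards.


Word: "nezuiuzan"
Reversed: "nazuiuzen"
Forward == Backward? nezuiuzan != nazuiuzen
Palindrome = No


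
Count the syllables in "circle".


Word: "circle"
Syllable breakdown: cir-cle
Counting: 2 parts
= 2 syllables


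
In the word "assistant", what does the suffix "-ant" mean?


Suffix: -ant
As in: assistant -> assist + -ant
Meaning = one who / that which


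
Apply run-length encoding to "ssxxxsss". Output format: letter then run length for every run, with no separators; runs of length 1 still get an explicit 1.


String: "ssxxxsss"
Scanning for consecutive runs:
  's' x 2
  'x' x 3
  's' x 3
RLE = "s2x3s3"


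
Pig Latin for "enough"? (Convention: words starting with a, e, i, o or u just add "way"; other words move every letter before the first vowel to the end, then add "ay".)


Word: "enough"
Starts with vowel → add 'way'
Pig Latin = "enoughway"


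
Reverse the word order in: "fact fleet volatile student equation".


Original: "fact fleet volatile student equation"
Words (1..n): fact | fleet | volatile | student | equation
Reversed (n..1): equation | student | volatile | fleet | fact
Result = "equation student volatile fleet fact"


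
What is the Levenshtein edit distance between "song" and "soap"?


Word 1: "song" (length 4)
Word 2: "soap" (length 4)
One optimal edit sequence (insert/delete/substitute each cost 1):
  1. keep 's'
  2. keep 'o'
  3. substitute 'n' -> 'a'  (+1)
  4. substitute 'g' -> 'p'  (+1)
Total edit operations: 2
Edit distance = 2


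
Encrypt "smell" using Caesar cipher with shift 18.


Word: "smell"
Shift: 18
Each letter → (letter + shift) mod 26:
  's' (18) + 18 = 10 → 'k'
  'm' (12) + 18 = 4 → 'e'
  'e' (4) + 18 = 22 → 'w'
  'l' (11) + 18 = 3 → 'd'
  'l' (11) + 18 = 3 → 'd'
Result = "kewdd"


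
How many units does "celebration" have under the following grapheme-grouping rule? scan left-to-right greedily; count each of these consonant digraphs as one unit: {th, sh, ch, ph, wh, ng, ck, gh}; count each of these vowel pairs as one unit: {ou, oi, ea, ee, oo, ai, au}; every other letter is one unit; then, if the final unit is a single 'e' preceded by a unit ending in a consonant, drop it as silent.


Word: "celebration" (11 letters)
Left-to-right scan:
  [1] 'c' (letter)
  [2] 'e' (letter)
  [3] 'l' (letter)
  [4] 'e' (letter)
  [5] 'b' (letter)
  [6] 'r' (letter)
  [7] 'a' (letter)
  [8] 't' (letter)
  [9] 'i' (letter)
  [10] 'o' (letter)
  [11] 'n' (letter)
Units from scan: 11
Sound units = 11 units


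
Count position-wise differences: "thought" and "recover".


Comparing character by character (same length = 7):
  Pos 0: 't' vs 'r' !=
  Pos 1: 'h' vs 'e' !=
  Pos 2: 'o' vs 'c' !=
  Pos 3: 'u' vs 'o' !=
  Pos 4: 'g' vs 'v' !=
  Pos 5: 'h' vs 'e' !=
  Pos 6: 't' vs 'r' !=
Hamming distance = 7


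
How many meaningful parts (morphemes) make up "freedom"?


Word: "freedom"
Morphemes: free / -dom
Each morpheme carries meaning
= 2 morphemes


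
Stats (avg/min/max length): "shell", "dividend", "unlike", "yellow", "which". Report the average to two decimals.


Lengths: "shell"=5, "dividend"=8, "unlike"=6, "yellow"=6, "which"=5
Sum = 30, Count = 5
Average = 30/5 = 6.00
= avg=6.00, min=5, max=8


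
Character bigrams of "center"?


Word: "center" (length 6)
Number of bigrams = 6 - 2 + 1 = 5
  Position 0: "ce"
  Position 1: "en"
  Position 2: "nt"
  Position 3: "te"
  Position 4: "er"
Bigrams = "ce", "en", "nt", "te", "er"


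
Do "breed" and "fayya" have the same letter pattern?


Pattern of "breed": [0, 1, 2, 2, 3]
Pattern of "fayya": [0, 1, 2, 2, 1]
Patterns do not match
Same pattern = No


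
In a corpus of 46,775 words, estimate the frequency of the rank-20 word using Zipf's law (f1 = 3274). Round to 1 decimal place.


Zipf's law: f(r) = f(1) / r
f(1) = 3274
f(20) = 3274 / 20
= 163.7 occurrences


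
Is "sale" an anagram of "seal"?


Word 1: "seal" → sorted: aels
Word 2: "sale" → sorted: aels
Same letters? aels == aels
Anagram = Yes


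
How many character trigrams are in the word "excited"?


Word: "excited" (length 7)
Number of 3-grams = length - 3 + 1 = 7 - 3 + 1
= 5


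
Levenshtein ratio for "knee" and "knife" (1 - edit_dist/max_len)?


Word 1: "knee" (length 4)
Word 2: "knife" (length 5)
One optimal edit sequence:
  1. keep 'k'
  2. keep 'n'
  3. insert 'i'  (+1)
  4. substitute 'e' -> 'f'  (+1)
  5. keep 'e'
Edit distance = 2
Max length = max(4, 5) = 5
Similarity = 1 - 2/5
= 0.6000


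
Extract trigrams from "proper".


Word: "proper" (length 6)
Number of trigrams = 6 - 3 + 1 = 4
  Position 0: "pro"
  Position 1: "rop"
  Position 2: "ope"
  Position 3: "per"
Trigrams = "pro", "rop", "ope", "per"


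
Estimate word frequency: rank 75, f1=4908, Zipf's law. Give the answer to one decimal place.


Zipf's law: f(r) = f(1) / r
f(1) = 4908
f(75) = 4908 / 75
= 65.4 occurrences


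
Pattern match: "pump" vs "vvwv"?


Pattern of "pump": [0, 1, 2, 0]
Pattern of "vvwv": [0, 0, 1, 0]
Patterns do not match
Same pattern = No


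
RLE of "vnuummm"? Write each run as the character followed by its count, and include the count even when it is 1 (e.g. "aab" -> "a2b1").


String: "vnuummm"
Scanning for consecutive runs:
  'v' x 1
  'n' x 1
  'u' x 2
  'm' x 3
RLE = "v1n1u2m3"


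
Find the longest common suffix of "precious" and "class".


Word 1: "precious"
Word 2: "class"
Comparing from end:
  Pos -1: 's' == 's'
  Pos -2: 'u' != 's' (stop)
LCS = "s" (length 1)


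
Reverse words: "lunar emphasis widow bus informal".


Original: "lunar emphasis widow bus informal"
Words (1..n): lunar | emphasis | widow | bus | informal
Reversed (n..1): informal | bus | widow | emphasis | lunar
Result = "informal bus widow emphasis lunar"


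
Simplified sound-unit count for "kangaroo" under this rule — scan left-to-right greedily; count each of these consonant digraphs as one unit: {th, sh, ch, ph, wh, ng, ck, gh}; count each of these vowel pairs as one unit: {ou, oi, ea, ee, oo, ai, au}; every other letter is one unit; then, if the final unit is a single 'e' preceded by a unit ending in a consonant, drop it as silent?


Word: "kangaroo" (8 letters)
Left-to-right scan:
  1. 'k' (letter)
  2. 'a' (letter)
  3. 'ng' (digraph)
  4. 'a' (letter)
  5. 'r' (letter)
  6. 'oo' (vowel-pair)
Units from scan: 6
Sound units = 6 units


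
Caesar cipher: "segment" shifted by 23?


Word: "segment"
Shift: 23
Each letter → (letter + shift) mod 26:
  's' (18) + 23 = 15 → 'p'
  'e' (4) + 23 = 1 → 'b'
  'g' (6) + 23 = 3 → 'd'
  'm' (12) + 23 = 9 → 'j'
  'e' (4) + 23 = 1 → 'b'
  'n' (13) + 23 = 10 → 'k'
  't' (19) + 23 = 16 → 'q'
Result = "pbdjbkq"


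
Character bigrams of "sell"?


Word: "sell" (length 4)
Number of bigrams = 4 - 2 + 1 = 3
  Position 0: "se"
  Position 1: "el"
  Position 2: "ll"
Bigrams = "se", "el", "ll"


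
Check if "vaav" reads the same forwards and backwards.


Word: "vaav"
Reversed: "vaav"
Forward == Backward? vaav == vaav
Palindrome = Yes


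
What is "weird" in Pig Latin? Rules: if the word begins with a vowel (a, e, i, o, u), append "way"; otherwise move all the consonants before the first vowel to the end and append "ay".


Word: "weird"
Starts with consonant(s) → move to end, add 'ay'
Consonant cluster: "w"
Pig Latin = "eirdway"


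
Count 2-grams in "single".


Word: "single" (length 6)
Number of 2-grams = length - 2 + 1 = 6 - 2 + 1
= 5


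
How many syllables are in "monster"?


Word: "monster"
Syllable breakdown: mon / ster
Counting: 2 parts
= 2 syllables


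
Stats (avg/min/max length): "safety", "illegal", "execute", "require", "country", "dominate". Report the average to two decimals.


Lengths: "safety"=6, "illegal"=7, "execute"=7, "require"=7, "country"=7, "dominate"=8
Sum = 42, Count = 6
Average = 42/6 = 7.00
= avg=7.00, min=6, max=8


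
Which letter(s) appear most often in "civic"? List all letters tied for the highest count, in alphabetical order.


Word: "civic"
Letter counts:
  'c': 2
  'i': 2
  'v': 1
Maximum count = 2
Most frequent = 'c', 'i' (2 times each)


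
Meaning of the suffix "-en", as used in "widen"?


Suffix: -en
Example: widen (wide + -en, with a spelling change)
Meaning = to make / become


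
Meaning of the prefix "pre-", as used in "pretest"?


Prefix: pre-
Example: pretest (pre- + test)
Meaning = before
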